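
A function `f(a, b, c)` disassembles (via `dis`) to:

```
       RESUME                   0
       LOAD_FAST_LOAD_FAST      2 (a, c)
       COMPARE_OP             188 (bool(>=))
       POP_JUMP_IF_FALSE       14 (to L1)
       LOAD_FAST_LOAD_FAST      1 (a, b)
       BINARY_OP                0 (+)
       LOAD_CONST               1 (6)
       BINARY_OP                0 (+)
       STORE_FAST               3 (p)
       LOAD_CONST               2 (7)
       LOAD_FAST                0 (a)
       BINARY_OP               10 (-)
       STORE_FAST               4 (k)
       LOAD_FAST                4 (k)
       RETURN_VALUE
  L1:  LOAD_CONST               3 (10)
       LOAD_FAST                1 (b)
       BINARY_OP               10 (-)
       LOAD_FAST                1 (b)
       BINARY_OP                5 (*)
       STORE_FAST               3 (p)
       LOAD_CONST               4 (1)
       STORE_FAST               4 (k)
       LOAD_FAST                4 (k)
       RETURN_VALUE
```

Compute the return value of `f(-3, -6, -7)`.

10

LOAD_FAST_LOAD_FAST a,c → push -3,-7. Stack: [-3, -7]
COMPARE_OP bool(>=) → -3 vs -7 = True. Stack: [True]
POP_JUMP_IF_FALSE → pop True; no jump. Stack: []
LOAD_FAST_LOAD_FAST a,b → push -3,-6. Stack: [-3, -6]
BINARY_OP + → -3 + -6 = -9. Stack: [-9]
LOAD_CONST → push 6. Stack: [-9, 6]
BINARY_OP + → -9 + 6 = -3. Stack: [-3]
STORE_FAST p → p=-3. Stack: []
LOAD_CONST → push 7. Stack: [7]
LOAD_FAST a → push -3. Stack: [7, -3]
BINARY_OP - → 7 - -3 = 10. Stack: [10]
STORE_FAST k → k=10. Stack: []
LOAD_FAST k → push 10. Stack: [10]
RETURN_VALUE → return 10.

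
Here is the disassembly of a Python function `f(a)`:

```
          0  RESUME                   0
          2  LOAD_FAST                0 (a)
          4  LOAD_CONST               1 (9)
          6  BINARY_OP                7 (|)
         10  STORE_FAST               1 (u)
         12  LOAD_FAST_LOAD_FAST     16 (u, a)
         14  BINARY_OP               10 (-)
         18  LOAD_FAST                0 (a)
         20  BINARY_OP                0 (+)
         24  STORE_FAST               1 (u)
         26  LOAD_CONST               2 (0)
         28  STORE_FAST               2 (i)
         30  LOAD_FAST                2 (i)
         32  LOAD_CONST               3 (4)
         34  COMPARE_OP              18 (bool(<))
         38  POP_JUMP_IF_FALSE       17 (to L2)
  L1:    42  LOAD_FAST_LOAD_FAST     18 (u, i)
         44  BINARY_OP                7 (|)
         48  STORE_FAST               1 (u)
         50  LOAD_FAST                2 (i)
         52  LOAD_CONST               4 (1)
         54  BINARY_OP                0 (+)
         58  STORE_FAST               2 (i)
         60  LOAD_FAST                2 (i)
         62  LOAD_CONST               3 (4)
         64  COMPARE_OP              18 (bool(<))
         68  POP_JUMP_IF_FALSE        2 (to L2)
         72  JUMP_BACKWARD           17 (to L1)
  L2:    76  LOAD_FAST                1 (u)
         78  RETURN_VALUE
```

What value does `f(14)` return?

15

LOAD_FAST a → push 14. Stack: [14]
LOAD_CONST → push 9. Stack: [14, 9]
BINARY_OP | → 14 | 9 = 15. Stack: [15]
STORE_FAST u → u=15. Stack: []
LOAD_FAST_LOAD_FAST u,a → push 15,14. Stack: [15, 14]
BINARY_OP - → 15 - 14 = 1. Stack: [1]
LOAD_FAST a → push 14. Stack: [1, 14]
BINARY_OP + → 1 + 14 = 15. Stack: [15]
STORE_FAST u → u=15. Stack: []
LOAD_CONST → push 0. Stack: [0]
STORE_FAST i → i=0. Stack: []
LOAD_FAST i → push 0. Stack: [0]
LOAD_CONST → push 4. Stack: [0, 4]
COMPARE_OP bool(<) → 0 vs 4 = True. Stack: [True]
POP_JUMP_IF_FALSE → pop True; no jump. Stack: []
LOAD_FAST_LOAD_FAST u,i → push 15,0. Stack: [15, 0]
BINARY_OP | → 15 | 0 = 15. Stack: [15]
STORE_FAST u → u=15. Stack: []
LOAD_FAST i → push 0. Stack: [0]
LOAD_CONST → push 1. Stack: [0, 1]
BINARY_OP + → 0 + 1 = 1. Stack: [1]
STORE_FAST i → i=1. Stack: []
LOAD_FAST i → push 1. Stack: [1]
LOAD_CONST → push 4. Stack: [1, 4]
COMPARE_OP bool(<) → 1 vs 4 = True. Stack: [True]
POP_JUMP_IF_FALSE → pop True; no jump. Stack: []
LOAD_FAST_LOAD_FAST u,i → push 15,1. Stack: [15, 1]
BINARY_OP | → 15 | 1 = 15. Stack: [15]
STORE_FAST u → u=15. Stack: []
LOAD_FAST i → push 1. Stack: [1]
LOAD_CONST → push 1. Stack: [1, 1]
BINARY_OP + → 1 + 1 = 2. Stack: [2]
STORE_FAST i → i=2. Stack: []
LOAD_FAST i → push 2. Stack: [2]
LOAD_CONST → push 4. Stack: [2, 4]
COMPARE_OP bool(<) → 2 vs 4 = True. Stack: [True]
POP_JUMP_IF_FALSE → pop True; no jump. Stack: []
LOAD_FAST_LOAD_FAST u,i → push 15,2. Stack: [15, 2]
BINARY_OP | → 15 | 2 = 15. Stack: [15]
STORE_FAST u → u=15. Stack: []
LOAD_FAST i → push 2. Stack: [2]
LOAD_CONST → push 1. Stack: [2, 1]
BINARY_OP + → 2 + 1 = 3. Stack: [3]
STORE_FAST i → i=3. Stack: []
LOAD_FAST i → push 3. Stack: [3]
LOAD_CONST → push 4. Stack: [3, 4]
COMPARE_OP bool(<) → 3 vs 4 = True. Stack: [True]
POP_JUMP_IF_FALSE → pop True; no jump. Stack: []
LOAD_FAST_LOAD_FAST u,i → push 15,3. Stack: [15, 3]
BINARY_OP | → 15 | 3 = 15. Stack: [15]
STORE_FAST u → u=15. Stack: []
LOAD_FAST i → push 3. Stack: [3]
LOAD_CONST → push 1. Stack: [3, 1]
BINARY_OP + → 3 + 1 = 4. Stack: [4]
STORE_FAST i → i=4. Stack: []
LOAD_FAST i → push 4. Stack: [4]
LOAD_CONST → push 4. Stack: [4, 4]
COMPARE_OP bool(<) → 4 vs 4 = False. Stack: [False]
POP_JUMP_IF_FALSE → pop False; jump. Stack: []
LOAD_FAST u → push 15. Stack: [15]
RETURN_VALUE → return 15.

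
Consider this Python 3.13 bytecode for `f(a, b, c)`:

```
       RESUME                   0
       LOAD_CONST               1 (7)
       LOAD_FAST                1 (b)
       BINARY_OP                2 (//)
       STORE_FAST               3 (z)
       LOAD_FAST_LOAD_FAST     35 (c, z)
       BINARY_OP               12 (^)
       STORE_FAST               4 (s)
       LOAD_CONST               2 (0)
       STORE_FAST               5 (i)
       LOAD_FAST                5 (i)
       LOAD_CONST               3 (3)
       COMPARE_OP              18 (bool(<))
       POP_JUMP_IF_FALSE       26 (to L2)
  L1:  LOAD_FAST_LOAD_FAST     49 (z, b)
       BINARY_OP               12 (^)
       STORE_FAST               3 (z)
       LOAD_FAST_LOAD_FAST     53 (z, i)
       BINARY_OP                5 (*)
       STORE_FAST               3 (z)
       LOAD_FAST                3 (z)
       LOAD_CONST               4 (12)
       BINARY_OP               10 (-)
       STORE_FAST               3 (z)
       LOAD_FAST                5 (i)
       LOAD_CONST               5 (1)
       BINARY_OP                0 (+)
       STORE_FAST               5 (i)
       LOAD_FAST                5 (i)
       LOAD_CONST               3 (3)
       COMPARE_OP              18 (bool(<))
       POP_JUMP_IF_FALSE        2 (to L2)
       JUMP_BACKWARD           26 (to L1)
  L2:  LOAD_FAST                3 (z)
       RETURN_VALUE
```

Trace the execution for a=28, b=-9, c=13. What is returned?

-12

LOAD_CONST → push 7
LOAD_FAST b → push -9
BINARY_OP // → 7 // -9 = -1
STORE_FAST z → z=-1
LOAD_FAST_LOAD_FAST c,z → push 13,-1
BINARY_OP ^ → 13 ^ -1 = -14
STORE_FAST s → s=-14
LOAD_CONST → push 0
STORE_FAST i → i=0
LOAD_FAST i → push 0
LOAD_CONST → push 3
COMPARE_OP bool(<) → 0 vs 3 = True
POP_JUMP_IF_FALSE → pop True; no jump
LOAD_FAST_LOAD_FAST z,b → push -1,-9
BINARY_OP ^ → -1 ^ -9 = 8
STORE_FAST z → z=8
LOAD_FAST_LOAD_FAST z,i → push 8,0
BINARY_OP * → 8 * 0 = 0
STORE_FAST z → z=0
LOAD_FAST z → push 0
LOAD_CONST → push 12
BINARY_OP - → 0 - 12 = -12
STORE_FAST z → z=-12
LOAD_FAST i → push 0
LOAD_CONST → push 1
BINARY_OP + → 0 + 1 = 1
STORE_FAST i → i=1
LOAD_FAST i → push 1
LOAD_CONST → push 3
COMPARE_OP bool(<) → 1 vs 3 = True
POP_JUMP_IF_FALSE → pop True; no jump
LOAD_FAST_LOAD_FAST z,b → push -12,-9
BINARY_OP ^ → -12 ^ -9 = 3
STORE_FAST z → z=3
LOAD_FAST_LOAD_FAST z,i → push 3,1
BINARY_OP * → 3 * 1 = 3
STORE_FAST z → z=3
LOAD_FAST z → push 3
LOAD_CONST → push 12
BINARY_OP - → 3 - 12 = -9
STORE_FAST z → z=-9
LOAD_FAST i → push 1
LOAD_CONST → push 1
BINARY_OP + → 1 + 1 = 2
STORE_FAST i → i=2
LOAD_FAST i → push 2
LOAD_CONST → push 3
COMPARE_OP bool(<) → 2 vs 3 = True
POP_JUMP_IF_FALSE → pop True; no jump
LOAD_FAST_LOAD_FAST z,b → push -9,-9
BINARY_OP ^ → -9 ^ -9 = 0
STORE_FAST z → z=0
LOAD_FAST_LOAD_FAST z,i → push 0,2
BINARY_OP * → 0 * 2 = 0
STORE_FAST z → z=0
LOAD_FAST z → push 0
LOAD_CONST → push 12
BINARY_OP - → 0 - 12 = -12
STORE_FAST z → z=-12
LOAD_FAST i → push 2
LOAD_CONST → push 1
BINARY_OP + → 2 + 1 = 3
STORE_FAST i → i=3
LOAD_FAST i → push 3
LOAD_CONST → push 3
COMPARE_OP bool(<) → 3 vs 3 = False
POP_JUMP_IF_FALSE → pop False; jump
LOAD_FAST z → push -12
RETURN_VALUE → return -12.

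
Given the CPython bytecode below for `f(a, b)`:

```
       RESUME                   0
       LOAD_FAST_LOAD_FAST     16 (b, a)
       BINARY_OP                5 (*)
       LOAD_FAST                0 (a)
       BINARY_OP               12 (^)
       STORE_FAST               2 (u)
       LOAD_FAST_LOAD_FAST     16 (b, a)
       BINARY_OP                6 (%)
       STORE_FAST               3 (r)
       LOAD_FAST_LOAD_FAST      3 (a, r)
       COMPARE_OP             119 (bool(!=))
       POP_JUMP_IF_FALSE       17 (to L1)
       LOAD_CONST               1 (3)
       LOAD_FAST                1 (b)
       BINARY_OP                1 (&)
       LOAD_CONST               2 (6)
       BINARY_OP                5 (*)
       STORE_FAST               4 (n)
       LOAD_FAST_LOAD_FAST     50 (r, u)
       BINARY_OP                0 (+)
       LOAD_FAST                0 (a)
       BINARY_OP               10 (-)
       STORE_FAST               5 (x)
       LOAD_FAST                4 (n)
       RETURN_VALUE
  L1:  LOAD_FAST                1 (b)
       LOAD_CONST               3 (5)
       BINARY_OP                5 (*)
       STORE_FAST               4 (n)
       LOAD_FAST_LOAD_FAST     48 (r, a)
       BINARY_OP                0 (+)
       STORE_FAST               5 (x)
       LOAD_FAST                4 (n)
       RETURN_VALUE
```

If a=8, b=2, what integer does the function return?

12

LOAD_FAST_LOAD_FAST b,a → push 2,8. Stack: [2, 8]
BINARY_OP * → 2 * 8 = 16. Stack: [16]
LOAD_FAST a → push 8. Stack: [16, 8]
BINARY_OP ^ → 16 ^ 8 = 24. Stack: [24]
STORE_FAST u → u=24. Stack: []
LOAD_FAST_LOAD_FAST b,a → push 2,8. Stack: [2, 8]
BINARY_OP % → 2 % 8 = 2. Stack: [2]
STORE_FAST r → r=2. Stack: []
LOAD_FAST_LOAD_FAST a,r → push 8,2. Stack: [8, 2]
COMPARE_OP bool(!=) → 8 vs 2 = True. Stack: [True]
POP_JUMP_IF_FALSE → pop True; no jump. Stack: []
LOAD_CONST → push 3. Stack: [3]
LOAD_FAST b → push 2. Stack: [3, 2]
BINARY_OP & → 3 & 2 = 2. Stack: [2]
LOAD_CONST → push 6. Stack: [2, 6]
BINARY_OP * → 2 * 6 = 12. Stack: [12]
STORE_FAST n → n=12. Stack: []
LOAD_FAST_LOAD_FAST r,u → push 2,24. Stack: [2, 24]
BINARY_OP + → 2 + 24 = 26. Stack: [26]
LOAD_FAST a → push 8. Stack: [26, 8]
BINARY_OP - → 26 - 8 = 18. Stack: [18]
STORE_FAST x → x=18. Stack: []
LOAD_FAST n → push 12. Stack: [12]
RETURN_VALUE → return 12.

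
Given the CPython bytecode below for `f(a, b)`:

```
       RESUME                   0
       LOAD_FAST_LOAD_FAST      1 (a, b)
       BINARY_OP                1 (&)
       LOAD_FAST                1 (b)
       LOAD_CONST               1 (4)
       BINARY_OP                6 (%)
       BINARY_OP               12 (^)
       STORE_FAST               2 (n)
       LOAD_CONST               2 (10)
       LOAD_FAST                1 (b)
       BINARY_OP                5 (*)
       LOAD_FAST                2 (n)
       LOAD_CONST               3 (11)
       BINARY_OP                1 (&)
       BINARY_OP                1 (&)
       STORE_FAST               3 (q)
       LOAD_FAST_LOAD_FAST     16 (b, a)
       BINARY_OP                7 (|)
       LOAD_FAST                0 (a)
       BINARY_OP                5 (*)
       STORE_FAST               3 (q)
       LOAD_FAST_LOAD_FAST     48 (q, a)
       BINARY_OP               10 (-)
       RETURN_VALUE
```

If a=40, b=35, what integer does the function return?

LOAD_FAST_LOAD_FAST a,b → push 40,35. Stack: [40, 35]
BINARY_OP & → 40 & 35 = 32. Stack: [32]
LOAD_FAST b → push 35. Stack: [32, 35]
LOAD_CONST → push 4. Stack: [32, 35, 4]
BINARY_OP % → 35 % 4 = 3. Stack: [32, 3]
BINARY_OP ^ → 32 ^ 3 = 35. Stack: [35]
STORE_FAST n → n=35. Stack: []
LOAD_CONST → push 10. Stack: [10]
LOAD_FAST b → push 35. Stack: [10, 35]
BINARY_OP * → 10 * 35 = 350. Stack: [350]
LOAD_FAST n → push 35. Stack: [350, 35]
LOAD_CONST → push 11. Stack: [350, 35, 11]
BINARY_OP & → 35 & 11 = 3. Stack: [350, 3]
BINARY_OP & → 350 & 3 = 2. Stack: [2]
STORE_FAST q → q=2. Stack: []
LOAD_FAST_LOAD_FAST b,a → push 35,40. Stack: [35, 40]
BINARY_OP | → 35 | 40 = 43. Stack: [43]
LOAD_FAST a → push 40. Stack: [43, 40]
BINARY_OP * → 43 * 40 = 1720. Stack: [1720]
STORE_FAST q → q=1720. Stack: []
LOAD_FAST_LOAD_FAST q,a → push 1720,40. Stack: [1720, 40]
BINARY_OP - → 1720 - 40 = 1680. Stack: [1680]
RETURN_VALUE → return 1680.

1680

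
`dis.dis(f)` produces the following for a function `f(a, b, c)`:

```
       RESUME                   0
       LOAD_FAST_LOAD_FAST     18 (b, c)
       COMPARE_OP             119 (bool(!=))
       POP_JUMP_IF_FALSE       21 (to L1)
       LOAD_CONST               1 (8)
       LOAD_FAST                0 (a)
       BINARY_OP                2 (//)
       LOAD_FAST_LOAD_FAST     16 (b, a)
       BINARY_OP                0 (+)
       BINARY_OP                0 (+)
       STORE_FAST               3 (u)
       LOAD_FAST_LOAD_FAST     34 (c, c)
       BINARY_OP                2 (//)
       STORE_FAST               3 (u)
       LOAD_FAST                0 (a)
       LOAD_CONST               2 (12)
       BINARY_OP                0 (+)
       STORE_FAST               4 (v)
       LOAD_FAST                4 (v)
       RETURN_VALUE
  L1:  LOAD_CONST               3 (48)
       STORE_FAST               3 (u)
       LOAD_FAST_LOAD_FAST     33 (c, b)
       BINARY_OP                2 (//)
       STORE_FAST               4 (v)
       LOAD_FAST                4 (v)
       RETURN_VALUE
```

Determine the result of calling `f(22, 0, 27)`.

LOAD_FAST_LOAD_FAST b,c → push 0,27. Stack: [0, 27]
COMPARE_OP bool(!=) → 0 vs 27 = True. Stack: [True]
POP_JUMP_IF_FALSE → pop True; no jump. Stack: []
LOAD_CONST → push 8. Stack: [8]
LOAD_FAST a → push 22. Stack: [8, 22]
BINARY_OP // → 8 // 22 = 0. Stack: [0]
LOAD_FAST_LOAD_FAST b,a → push 0,22. Stack: [0, 0, 22]
BINARY_OP + → 0 + 22 = 22. Stack: [0, 22]
BINARY_OP + → 0 + 22 = 22. Stack: [22]
STORE_FAST u → u=22. Stack: []
LOAD_FAST_LOAD_FAST c,c → push 27,27. Stack: [27, 27]
BINARY_OP // → 27 // 27 = 1. Stack: [1]
STORE_FAST u → u=1. Stack: []
LOAD_FAST a → push 22. Stack: [22]
LOAD_CONST → push 12. Stack: [22, 12]
BINARY_OP + → 22 + 12 = 34. Stack: [34]
STORE_FAST v → v=34. Stack: []
LOAD_FAST v → push 34. Stack: [34]
RETURN_VALUE → return 34.

34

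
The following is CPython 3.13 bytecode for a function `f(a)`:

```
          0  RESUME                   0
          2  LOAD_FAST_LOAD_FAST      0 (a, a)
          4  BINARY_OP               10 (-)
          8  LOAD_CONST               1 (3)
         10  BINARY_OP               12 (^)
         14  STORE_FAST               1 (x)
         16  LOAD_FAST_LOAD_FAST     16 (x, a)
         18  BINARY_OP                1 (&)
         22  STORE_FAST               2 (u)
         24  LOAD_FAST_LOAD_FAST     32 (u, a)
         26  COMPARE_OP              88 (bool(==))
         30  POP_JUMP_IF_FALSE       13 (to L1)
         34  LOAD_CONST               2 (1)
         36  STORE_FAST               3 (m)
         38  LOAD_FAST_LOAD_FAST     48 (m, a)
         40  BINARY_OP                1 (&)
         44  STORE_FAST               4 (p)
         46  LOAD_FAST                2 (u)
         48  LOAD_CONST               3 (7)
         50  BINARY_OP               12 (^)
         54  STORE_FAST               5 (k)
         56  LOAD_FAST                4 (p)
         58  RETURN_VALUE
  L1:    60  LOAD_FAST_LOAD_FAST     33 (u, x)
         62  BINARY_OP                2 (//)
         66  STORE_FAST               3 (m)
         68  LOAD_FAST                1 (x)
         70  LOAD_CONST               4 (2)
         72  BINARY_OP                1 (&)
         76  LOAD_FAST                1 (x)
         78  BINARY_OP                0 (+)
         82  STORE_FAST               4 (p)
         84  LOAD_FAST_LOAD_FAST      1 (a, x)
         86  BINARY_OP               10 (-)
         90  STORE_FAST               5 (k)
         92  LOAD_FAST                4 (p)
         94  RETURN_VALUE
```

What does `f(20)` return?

5

LOAD_FAST_LOAD_FAST a,a → push 20,20. Stack: [20, 20]
BINARY_OP - → 20 - 20 = 0. Stack: [0]
LOAD_CONST → push 3. Stack: [0, 3]
BINARY_OP ^ → 0 ^ 3 = 3. Stack: [3]
STORE_FAST x → x=3. Stack: []
LOAD_FAST_LOAD_FAST x,a → push 3,20. Stack: [3, 20]
BINARY_OP & → 3 & 20 = 0. Stack: [0]
STORE_FAST u → u=0. Stack: []
LOAD_FAST_LOAD_FAST u,a → push 0,20. Stack: [0, 20]
COMPARE_OP bool(==) → 0 vs 20 = False. Stack: [False]
POP_JUMP_IF_FALSE → pop False; jump. Stack: []
LOAD_FAST_LOAD_FAST u,x → push 0,3. Stack: [0, 3]
BINARY_OP // → 0 // 3 = 0. Stack: [0]
STORE_FAST m → m=0. Stack: []
LOAD_FAST x → push 3. Stack: [3]
LOAD_CONST → push 2. Stack: [3, 2]
BINARY_OP & → 3 & 2 = 2. Stack: [2]
LOAD_FAST x → push 3. Stack: [2, 3]
BINARY_OP + → 2 + 3 = 5. Stack: [5]
STORE_FAST p → p=5. Stack: []
LOAD_FAST_LOAD_FAST a,x → push 20,3. Stack: [20, 3]
BINARY_OP - → 20 - 3 = 17. Stack: [17]
STORE_FAST k → k=17. Stack: []
LOAD_FAST p → push 5. Stack: [5]
RETURN_VALUE → return 5.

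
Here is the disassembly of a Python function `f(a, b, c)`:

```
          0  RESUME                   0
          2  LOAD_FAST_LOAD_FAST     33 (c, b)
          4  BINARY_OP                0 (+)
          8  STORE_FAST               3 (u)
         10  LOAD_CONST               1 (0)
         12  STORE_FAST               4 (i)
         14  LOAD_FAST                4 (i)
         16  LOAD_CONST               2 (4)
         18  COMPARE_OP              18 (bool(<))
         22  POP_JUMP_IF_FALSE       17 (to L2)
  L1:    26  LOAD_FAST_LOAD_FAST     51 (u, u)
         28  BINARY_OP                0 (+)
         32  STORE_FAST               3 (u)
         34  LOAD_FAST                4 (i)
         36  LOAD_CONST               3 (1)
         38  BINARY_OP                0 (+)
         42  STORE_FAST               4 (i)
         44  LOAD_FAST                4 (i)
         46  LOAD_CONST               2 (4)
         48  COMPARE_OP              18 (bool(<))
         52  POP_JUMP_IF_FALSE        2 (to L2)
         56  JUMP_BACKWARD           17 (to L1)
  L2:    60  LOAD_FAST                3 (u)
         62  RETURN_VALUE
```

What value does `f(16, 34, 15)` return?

LOAD_FAST_LOAD_FAST c,b → push 15,34. Stack: [15, 34]
BINARY_OP + → 15 + 34 = 49. Stack: [49]
STORE_FAST u → u=49. Stack: []
LOAD_CONST → push 0. Stack: [0]
STORE_FAST i → i=0. Stack: []
LOAD_FAST i → push 0. Stack: [0]
LOAD_CONST → push 4. Stack: [0, 4]
COMPARE_OP bool(<) → 0 vs 4 = True. Stack: [True]
POP_JUMP_IF_FALSE → pop True; no jump. Stack: []
LOAD_FAST_LOAD_FAST u,u → push 49,49. Stack: [49, 49]
BINARY_OP + → 49 + 49 = 98. Stack: [98]
STORE_FAST u → u=98. Stack: []
LOAD_FAST i → push 0. Stack: [0]
LOAD_CONST → push 1. Stack: [0, 1]
BINARY_OP + → 0 + 1 = 1. Stack: [1]
STORE_FAST i → i=1. Stack: []
LOAD_FAST i → push 1. Stack: [1]
LOAD_CONST → push 4. Stack: [1, 4]
COMPARE_OP bool(<) → 1 vs 4 = True. Stack: [True]
POP_JUMP_IF_FALSE → pop True; no jump. Stack: []
LOAD_FAST_LOAD_FAST u,u → push 98,98. Stack: [98, 98]
BINARY_OP + → 98 + 98 = 196. Stack: [196]
STORE_FAST u → u=196. Stack: []
LOAD_FAST i → push 1. Stack: [1]
LOAD_CONST → push 1. Stack: [1, 1]
BINARY_OP + → 1 + 1 = 2. Stack: [2]
STORE_FAST i → i=2. Stack: []
LOAD_FAST i → push 2. Stack: [2]
LOAD_CONST → push 4. Stack: [2, 4]
COMPARE_OP bool(<) → 2 vs 4 = True. Stack: [True]
POP_JUMP_IF_FALSE → pop True; no jump. Stack: []
LOAD_FAST_LOAD_FAST u,u → push 196,196. Stack: [196, 196]
BINARY_OP + → 196 + 196 = 392. Stack: [392]
STORE_FAST u → u=392. Stack: []
LOAD_FAST i → push 2. Stack: [2]
LOAD_CONST → push 1. Stack: [2, 1]
BINARY_OP + → 2 + 1 = 3. Stack: [3]
STORE_FAST i → i=3. Stack: []
LOAD_FAST i → push 3. Stack: [3]
LOAD_CONST → push 4. Stack: [3, 4]
COMPARE_OP bool(<) → 3 vs 4 = True. Stack: [True]
POP_JUMP_IF_FALSE → pop True; no jump. Stack: []
LOAD_FAST_LOAD_FAST u,u → push 392,392. Stack: [392, 392]
BINARY_OP + → 392 + 392 = 784. Stack: [784]
STORE_FAST u → u=784. Stack: []
LOAD_FAST i → push 3. Stack: [3]
LOAD_CONST → push 1. Stack: [3, 1]
BINARY_OP + → 3 + 1 = 4. Stack: [4]
STORE_FAST i → i=4. Stack: []
LOAD_FAST i → push 4. Stack: [4]
LOAD_CONST → push 4. Stack: [4, 4]
COMPARE_OP bool(<) → 4 vs 4 = False. Stack: [False]
POP_JUMP_IF_FALSE → pop False; jump. Stack: []
LOAD_FAST u → push 784. Stack: [784]
RETURN_VALUE → return 784.

784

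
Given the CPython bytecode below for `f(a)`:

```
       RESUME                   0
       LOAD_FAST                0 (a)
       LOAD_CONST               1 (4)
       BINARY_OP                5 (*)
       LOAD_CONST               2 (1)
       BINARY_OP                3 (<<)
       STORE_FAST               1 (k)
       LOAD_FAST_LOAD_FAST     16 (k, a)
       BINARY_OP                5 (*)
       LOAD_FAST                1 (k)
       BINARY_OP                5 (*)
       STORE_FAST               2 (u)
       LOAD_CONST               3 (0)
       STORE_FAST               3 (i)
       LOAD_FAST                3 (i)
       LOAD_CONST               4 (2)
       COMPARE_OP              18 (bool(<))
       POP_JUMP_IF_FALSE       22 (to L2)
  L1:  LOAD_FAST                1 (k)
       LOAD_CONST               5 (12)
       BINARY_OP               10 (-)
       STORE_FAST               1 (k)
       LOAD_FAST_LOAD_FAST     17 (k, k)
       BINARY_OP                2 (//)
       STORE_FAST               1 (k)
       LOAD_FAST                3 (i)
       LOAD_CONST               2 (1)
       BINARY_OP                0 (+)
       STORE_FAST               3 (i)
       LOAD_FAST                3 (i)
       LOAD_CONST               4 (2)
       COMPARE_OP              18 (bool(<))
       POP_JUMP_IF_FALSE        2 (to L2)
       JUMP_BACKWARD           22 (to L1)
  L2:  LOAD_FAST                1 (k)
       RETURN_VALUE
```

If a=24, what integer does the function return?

1

LOAD_FAST a → push 24. Stack: [24]
LOAD_CONST → push 4. Stack: [24, 4]
BINARY_OP * → 24 * 4 = 96. Stack: [96]
LOAD_CONST → push 1. Stack: [96, 1]
BINARY_OP << → 96 << 1 = 192. Stack: [192]
STORE_FAST k → k=192. Stack: []
LOAD_FAST_LOAD_FAST k,a → push 192,24. Stack: [192, 24]
BINARY_OP * → 192 * 24 = 4608. Stack: [4608]
LOAD_FAST k → push 192. Stack: [4608, 192]
BINARY_OP * → 4608 * 192 = 884736. Stack: [884736]
STORE_FAST u → u=884736. Stack: []
LOAD_CONST → push 0. Stack: [0]
STORE_FAST i → i=0. Stack: []
LOAD_FAST i → push 0. Stack: [0]
LOAD_CONST → push 2. Stack: [0, 2]
COMPARE_OP bool(<) → 0 vs 2 = True. Stack: [True]
POP_JUMP_IF_FALSE → pop True; no jump. Stack: []
LOAD_FAST k → push 192. Stack: [192]
LOAD_CONST → push 12. Stack: [192, 12]
BINARY_OP - → 192 - 12 = 180. Stack: [180]
STORE_FAST k → k=180. Stack: []
LOAD_FAST_LOAD_FAST k,k → push 180,180. Stack: [180, 180]
BINARY_OP // → 180 // 180 = 1. Stack: [1]
STORE_FAST k → k=1. Stack: []
LOAD_FAST i → push 0. Stack: [0]
LOAD_CONST → push 1. Stack: [0, 1]
BINARY_OP + → 0 + 1 = 1. Stack: [1]
STORE_FAST i → i=1. Stack: []
LOAD_FAST i → push 1. Stack: [1]
LOAD_CONST → push 2. Stack: [1, 2]
COMPARE_OP bool(<) → 1 vs 2 = True. Stack: [True]
POP_JUMP_IF_FALSE → pop True; no jump. Stack: []
LOAD_FAST k → push 1. Stack: [1]
LOAD_CONST → push 12. Stack: [1, 12]
BINARY_OP - → 1 - 12 = -11. Stack: [-11]
STORE_FAST k → k=-11. Stack: []
LOAD_FAST_LOAD_FAST k,k → push -11,-11. Stack: [-11, -11]
BINARY_OP // → -11 // -11 = 1. Stack: [1]
STORE_FAST k → k=1. Stack: []
LOAD_FAST i → push 1. Stack: [1]
LOAD_CONST → push 1. Stack: [1, 1]
BINARY_OP + → 1 + 1 = 2. Stack: [2]
STORE_FAST i → i=2. Stack: []
LOAD_FAST i → push 2. Stack: [2]
LOAD_CONST → push 2. Stack: [2, 2]
COMPARE_OP bool(<) → 2 vs 2 = False. Stack: [False]
POP_JUMP_IF_FALSE → pop False; jump. Stack: []
LOAD_FAST k → push 1. Stack: [1]
RETURN_VALUE → return 1.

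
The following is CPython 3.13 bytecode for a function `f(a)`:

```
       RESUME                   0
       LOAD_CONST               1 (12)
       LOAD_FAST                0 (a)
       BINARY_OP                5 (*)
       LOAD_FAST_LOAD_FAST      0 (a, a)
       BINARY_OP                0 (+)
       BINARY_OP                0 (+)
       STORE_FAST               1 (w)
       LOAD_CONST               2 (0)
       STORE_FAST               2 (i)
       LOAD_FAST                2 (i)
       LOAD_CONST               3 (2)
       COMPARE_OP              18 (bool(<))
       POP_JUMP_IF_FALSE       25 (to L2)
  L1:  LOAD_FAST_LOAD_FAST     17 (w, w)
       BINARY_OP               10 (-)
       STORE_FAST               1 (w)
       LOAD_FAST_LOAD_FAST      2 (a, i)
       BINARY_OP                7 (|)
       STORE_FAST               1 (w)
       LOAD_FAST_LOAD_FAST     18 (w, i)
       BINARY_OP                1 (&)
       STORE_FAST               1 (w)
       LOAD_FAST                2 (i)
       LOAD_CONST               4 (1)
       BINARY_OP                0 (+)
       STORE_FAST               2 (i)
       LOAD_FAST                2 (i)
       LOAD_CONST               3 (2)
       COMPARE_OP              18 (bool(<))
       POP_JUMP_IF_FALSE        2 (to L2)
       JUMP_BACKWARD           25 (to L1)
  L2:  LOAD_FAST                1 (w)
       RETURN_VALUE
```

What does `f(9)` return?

1

LOAD_CONST → push 12. Stack: [12]
LOAD_FAST a → push 9. Stack: [12, 9]
BINARY_OP * → 12 * 9 = 108. Stack: [108]
LOAD_FAST_LOAD_FAST a,a → push 9,9. Stack: [108, 9, 9]
BINARY_OP + → 9 + 9 = 18. Stack: [108, 18]
BINARY_OP + → 108 + 18 = 126. Stack: [126]
STORE_FAST w → w=126. Stack: []
LOAD_CONST → push 0. Stack: [0]
STORE_FAST i → i=0. Stack: []
LOAD_FAST i → push 0. Stack: [0]
LOAD_CONST → push 2. Stack: [0, 2]
COMPARE_OP bool(<) → 0 vs 2 = True. Stack: [True]
POP_JUMP_IF_FALSE → pop True; no jump. Stack: []
LOAD_FAST_LOAD_FAST w,w → push 126,126. Stack: [126, 126]
BINARY_OP - → 126 - 126 = 0. Stack: [0]
STORE_FAST w → w=0. Stack: []
LOAD_FAST_LOAD_FAST a,i → push 9,0. Stack: [9, 0]
BINARY_OP | → 9 | 0 = 9. Stack: [9]
STORE_FAST w → w=9. Stack: []
LOAD_FAST_LOAD_FAST w,i → push 9,0. Stack: [9, 0]
BINARY_OP & → 9 & 0 = 0. Stack: [0]
STORE_FAST w → w=0. Stack: []
LOAD_FAST i → push 0. Stack: [0]
LOAD_CONST → push 1. Stack: [0, 1]
BINARY_OP + → 0 + 1 = 1. Stack: [1]
STORE_FAST i → i=1. Stack: []
LOAD_FAST i → push 1. Stack: [1]
LOAD_CONST → push 2. Stack: [1, 2]
COMPARE_OP bool(<) → 1 vs 2 = True. Stack: [True]
POP_JUMP_IF_FALSE → pop True; no jump. Stack: []
LOAD_FAST_LOAD_FAST w,w → push 0,0. Stack: [0, 0]
BINARY_OP - → 0 - 0 = 0. Stack: [0]
STORE_FAST w → w=0. Stack: []
LOAD_FAST_LOAD_FAST a,i → push 9,1. Stack: [9, 1]
BINARY_OP | → 9 | 1 = 9. Stack: [9]
STORE_FAST w → w=9. Stack: []
LOAD_FAST_LOAD_FAST w,i → push 9,1. Stack: [9, 1]
BINARY_OP & → 9 & 1 = 1. Stack: [1]
STORE_FAST w → w=1. Stack: []
LOAD_FAST i → push 1. Stack: [1]
LOAD_CONST → push 1. Stack: [1, 1]
BINARY_OP + → 1 + 1 = 2. Stack: [2]
STORE_FAST i → i=2. Stack: []
LOAD_FAST i → push 2. Stack: [2]
LOAD_CONST → push 2. Stack: [2, 2]
COMPARE_OP bool(<) → 2 vs 2 = False. Stack: [False]
POP_JUMP_IF_FALSE → pop False; jump. Stack: []
LOAD_FAST w → push 1. Stack: [1]
RETURN_VALUE → return 1.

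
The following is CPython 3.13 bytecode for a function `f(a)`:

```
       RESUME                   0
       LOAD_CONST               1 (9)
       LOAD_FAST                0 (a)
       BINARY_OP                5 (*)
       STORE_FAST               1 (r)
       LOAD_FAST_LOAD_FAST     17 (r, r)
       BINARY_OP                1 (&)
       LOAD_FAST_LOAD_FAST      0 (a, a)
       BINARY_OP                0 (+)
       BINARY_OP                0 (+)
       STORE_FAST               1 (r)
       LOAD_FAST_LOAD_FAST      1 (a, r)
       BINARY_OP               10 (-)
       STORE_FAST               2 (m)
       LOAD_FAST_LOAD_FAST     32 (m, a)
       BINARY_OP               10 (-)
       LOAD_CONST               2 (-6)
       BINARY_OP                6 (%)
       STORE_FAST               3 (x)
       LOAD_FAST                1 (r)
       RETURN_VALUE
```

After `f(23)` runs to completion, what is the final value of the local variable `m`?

-230

LOAD_CONST → push 9. Stack: [9]
LOAD_FAST a → push 23. Stack: [9, 23]
BINARY_OP * → 9 * 23 = 207. Stack: [207]
STORE_FAST r → r=207. Stack: []
LOAD_FAST_LOAD_FAST r,r → push 207,207. Stack: [207, 207]
BINARY_OP & → 207 & 207 = 207. Stack: [207]
LOAD_FAST_LOAD_FAST a,a → push 23,23. Stack: [207, 23, 23]
BINARY_OP + → 23 + 23 = 46. Stack: [207, 46]
BINARY_OP + → 207 + 46 = 253. Stack: [253]
STORE_FAST r → r=253. Stack: []
LOAD_FAST_LOAD_FAST a,r → push 23,253. Stack: [23, 253]
BINARY_OP - → 23 - 253 = -230. Stack: [-230]
STORE_FAST m → m=-230. Stack: []
LOAD_FAST_LOAD_FAST m,a → push -230,23. Stack: [-230, 23]
BINARY_OP - → -230 - 23 = -253. Stack: [-253]
LOAD_CONST → push -6. Stack: [-253, -6]
BINARY_OP % → -253 % -6 = -1. Stack: [-1]
STORE_FAST x → x=-1. Stack: []
LOAD_FAST r → push 253. Stack: [253]
RETURN_VALUE → return 253.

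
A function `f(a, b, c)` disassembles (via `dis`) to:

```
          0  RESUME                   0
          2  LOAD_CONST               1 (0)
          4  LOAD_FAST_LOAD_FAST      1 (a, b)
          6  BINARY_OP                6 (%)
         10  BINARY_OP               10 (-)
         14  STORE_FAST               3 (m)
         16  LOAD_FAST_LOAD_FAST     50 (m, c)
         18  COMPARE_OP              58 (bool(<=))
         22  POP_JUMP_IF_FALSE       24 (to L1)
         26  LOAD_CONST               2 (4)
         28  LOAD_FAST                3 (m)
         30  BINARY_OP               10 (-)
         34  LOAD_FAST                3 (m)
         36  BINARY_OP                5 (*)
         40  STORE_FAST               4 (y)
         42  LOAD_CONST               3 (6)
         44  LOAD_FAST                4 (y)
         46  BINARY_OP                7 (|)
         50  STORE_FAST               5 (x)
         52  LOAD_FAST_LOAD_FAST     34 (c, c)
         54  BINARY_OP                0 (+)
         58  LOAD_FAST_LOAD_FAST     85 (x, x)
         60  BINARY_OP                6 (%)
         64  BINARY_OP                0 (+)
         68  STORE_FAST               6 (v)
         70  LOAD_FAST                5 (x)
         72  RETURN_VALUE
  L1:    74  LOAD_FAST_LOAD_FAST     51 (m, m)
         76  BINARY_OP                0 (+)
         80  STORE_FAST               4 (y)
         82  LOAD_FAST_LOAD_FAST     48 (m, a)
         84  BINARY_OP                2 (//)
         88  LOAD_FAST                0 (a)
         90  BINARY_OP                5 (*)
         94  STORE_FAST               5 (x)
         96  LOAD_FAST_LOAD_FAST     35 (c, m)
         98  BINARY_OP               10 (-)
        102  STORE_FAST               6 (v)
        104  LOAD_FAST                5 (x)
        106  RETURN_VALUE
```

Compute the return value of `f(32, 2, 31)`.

6

LOAD_CONST → push 0. Stack: [0]
LOAD_FAST_LOAD_FAST a,b → push 32,2. Stack: [0, 32, 2]
BINARY_OP % → 32 % 2 = 0. Stack: [0, 0]
BINARY_OP - → 0 - 0 = 0. Stack: [0]
STORE_FAST m → m=0. Stack: []
LOAD_FAST_LOAD_FAST m,c → push 0,31. Stack: [0, 31]
COMPARE_OP bool(<=) → 0 vs 31 = True. Stack: [True]
POP_JUMP_IF_FALSE → pop True; no jump. Stack: []
LOAD_CONST → push 4. Stack: [4]
LOAD_FAST m → push 0. Stack: [4, 0]
BINARY_OP - → 4 - 0 = 4. Stack: [4]
LOAD_FAST m → push 0. Stack: [4, 0]
BINARY_OP * → 4 * 0 = 0. Stack: [0]
STORE_FAST y → y=0. Stack: []
LOAD_CONST → push 6. Stack: [6]
LOAD_FAST y → push 0. Stack: [6, 0]
BINARY_OP | → 6 | 0 = 6. Stack: [6]
STORE_FAST x → x=6. Stack: []
LOAD_FAST_LOAD_FAST c,c → push 31,31. Stack: [31, 31]
BINARY_OP + → 31 + 31 = 62. Stack: [62]
LOAD_FAST_LOAD_FAST x,x → push 6,6. Stack: [62, 6, 6]
BINARY_OP % → 6 % 6 = 0. Stack: [62, 0]
BINARY_OP + → 62 + 0 = 62. Stack: [62]
STORE_FAST v → v=62. Stack: []
LOAD_FAST x → push 6. Stack: [6]
RETURN_VALUE → return 6.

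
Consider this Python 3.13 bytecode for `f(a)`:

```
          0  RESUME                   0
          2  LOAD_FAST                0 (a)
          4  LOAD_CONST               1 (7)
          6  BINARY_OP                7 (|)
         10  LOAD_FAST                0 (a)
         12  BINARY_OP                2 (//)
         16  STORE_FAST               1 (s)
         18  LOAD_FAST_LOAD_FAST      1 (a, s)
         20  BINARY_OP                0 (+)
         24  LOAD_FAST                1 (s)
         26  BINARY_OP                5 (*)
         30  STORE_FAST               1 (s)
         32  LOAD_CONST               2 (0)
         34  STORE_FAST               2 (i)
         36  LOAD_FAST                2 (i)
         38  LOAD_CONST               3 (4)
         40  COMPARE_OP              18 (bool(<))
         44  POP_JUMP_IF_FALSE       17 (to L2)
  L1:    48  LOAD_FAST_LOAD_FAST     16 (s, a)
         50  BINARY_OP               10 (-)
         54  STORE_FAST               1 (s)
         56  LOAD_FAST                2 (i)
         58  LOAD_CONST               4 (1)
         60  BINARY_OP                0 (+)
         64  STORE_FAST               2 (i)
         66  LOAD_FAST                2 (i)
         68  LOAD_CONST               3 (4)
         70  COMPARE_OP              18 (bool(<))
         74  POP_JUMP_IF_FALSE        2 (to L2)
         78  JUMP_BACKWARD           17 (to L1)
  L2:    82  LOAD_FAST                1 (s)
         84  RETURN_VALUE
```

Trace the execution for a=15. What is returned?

-44

LOAD_FAST a → push 15. Stack: [15]
LOAD_CONST → push 7. Stack: [15, 7]
BINARY_OP | → 15 | 7 = 15. Stack: [15]
LOAD_FAST a → push 15. Stack: [15, 15]
BINARY_OP // → 15 // 15 = 1. Stack: [1]
STORE_FAST s → s=1. Stack: []
LOAD_FAST_LOAD_FAST a,s → push 15,1. Stack: [15, 1]
BINARY_OP + → 15 + 1 = 16. Stack: [16]
LOAD_FAST s → push 1. Stack: [16, 1]
BINARY_OP * → 16 * 1 = 16. Stack: [16]
STORE_FAST s → s=16. Stack: []
LOAD_CONST → push 0. Stack: [0]
STORE_FAST i → i=0. Stack: []
LOAD_FAST i → push 0. Stack: [0]
LOAD_CONST → push 4. Stack: [0, 4]
COMPARE_OP bool(<) → 0 vs 4 = True. Stack: [True]
POP_JUMP_IF_FALSE → pop True; no jump. Stack: []
LOAD_FAST_LOAD_FAST s,a → push 16,15. Stack: [16, 15]
BINARY_OP - → 16 - 15 = 1. Stack: [1]
STORE_FAST s → s=1. Stack: []
LOAD_FAST i → push 0. Stack: [0]
LOAD_CONST → push 1. Stack: [0, 1]
BINARY_OP + → 0 + 1 = 1. Stack: [1]
STORE_FAST i → i=1. Stack: []
LOAD_FAST i → push 1. Stack: [1]
LOAD_CONST → push 4. Stack: [1, 4]
COMPARE_OP bool(<) → 1 vs 4 = True. Stack: [True]
POP_JUMP_IF_FALSE → pop True; no jump. Stack: []
LOAD_FAST_LOAD_FAST s,a → push 1,15. Stack: [1, 15]
BINARY_OP - → 1 - 15 = -14. Stack: [-14]
STORE_FAST s → s=-14. Stack: []
LOAD_FAST i → push 1. Stack: [1]
LOAD_CONST → push 1. Stack: [1, 1]
BINARY_OP + → 1 + 1 = 2. Stack: [2]
STORE_FAST i → i=2. Stack: []
LOAD_FAST i → push 2. Stack: [2]
LOAD_CONST → push 4. Stack: [2, 4]
COMPARE_OP bool(<) → 2 vs 4 = True. Stack: [True]
POP_JUMP_IF_FALSE → pop True; no jump. Stack: []
LOAD_FAST_LOAD_FAST s,a → push -14,15. Stack: [-14, 15]
BINARY_OP - → -14 - 15 = -29. Stack: [-29]
STORE_FAST s → s=-29. Stack: []
LOAD_FAST i → push 2. Stack: [2]
LOAD_CONST → push 1. Stack: [2, 1]
BINARY_OP + → 2 + 1 = 3. Stack: [3]
STORE_FAST i → i=3. Stack: []
LOAD_FAST i → push 3. Stack: [3]
LOAD_CONST → push 4. Stack: [3, 4]
COMPARE_OP bool(<) → 3 vs 4 = True. Stack: [True]
POP_JUMP_IF_FALSE → pop True; no jump. Stack: []
LOAD_FAST_LOAD_FAST s,a → push -29,15. Stack: [-29, 15]
BINARY_OP - → -29 - 15 = -44. Stack: [-44]
STORE_FAST s → s=-44. Stack: []
LOAD_FAST i → push 3. Stack: [3]
LOAD_CONST → push 1. Stack: [3, 1]
BINARY_OP + → 3 + 1 = 4. Stack: [4]
STORE_FAST i → i=4. Stack: []
LOAD_FAST i → push 4. Stack: [4]
LOAD_CONST → push 4. Stack: [4, 4]
COMPARE_OP bool(<) → 4 vs 4 = False. Stack: [False]
POP_JUMP_IF_FALSE → pop False; jump. Stack: []
LOAD_FAST s → push -44. Stack: [-44]
RETURN_VALUE → return -44.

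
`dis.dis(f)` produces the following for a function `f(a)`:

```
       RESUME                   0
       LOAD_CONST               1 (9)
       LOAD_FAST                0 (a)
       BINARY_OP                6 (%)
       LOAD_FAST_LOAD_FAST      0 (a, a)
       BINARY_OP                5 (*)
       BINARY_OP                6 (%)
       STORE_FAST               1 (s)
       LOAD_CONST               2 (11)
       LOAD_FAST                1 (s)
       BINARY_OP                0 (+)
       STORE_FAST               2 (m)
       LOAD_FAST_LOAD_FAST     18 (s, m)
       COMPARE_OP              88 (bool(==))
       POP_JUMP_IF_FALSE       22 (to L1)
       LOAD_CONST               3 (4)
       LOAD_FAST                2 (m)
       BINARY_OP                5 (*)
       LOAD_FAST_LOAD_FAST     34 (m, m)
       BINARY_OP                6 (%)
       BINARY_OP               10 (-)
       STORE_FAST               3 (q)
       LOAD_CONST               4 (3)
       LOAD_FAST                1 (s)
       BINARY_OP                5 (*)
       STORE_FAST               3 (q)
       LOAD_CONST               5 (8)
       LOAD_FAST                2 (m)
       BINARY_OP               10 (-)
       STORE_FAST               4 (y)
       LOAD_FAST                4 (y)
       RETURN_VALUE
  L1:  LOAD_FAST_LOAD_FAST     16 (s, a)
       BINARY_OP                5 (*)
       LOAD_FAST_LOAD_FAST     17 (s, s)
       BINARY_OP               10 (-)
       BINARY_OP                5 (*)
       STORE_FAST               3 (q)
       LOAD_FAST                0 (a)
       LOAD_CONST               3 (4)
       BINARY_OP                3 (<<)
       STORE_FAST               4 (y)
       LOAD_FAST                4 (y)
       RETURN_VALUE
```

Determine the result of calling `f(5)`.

LOAD_CONST → push 9. Stack: [9]
LOAD_FAST a → push 5. Stack: [9, 5]
BINARY_OP % → 9 % 5 = 4. Stack: [4]
LOAD_FAST_LOAD_FAST a,a → push 5,5. Stack: [4, 5, 5]
BINARY_OP * → 5 * 5 = 25. Stack: [4, 25]
BINARY_OP % → 4 % 25 = 4. Stack: [4]
STORE_FAST s → s=4. Stack: []
LOAD_CONST → push 11. Stack: [11]
LOAD_FAST s → push 4. Stack: [11, 4]
BINARY_OP + → 11 + 4 = 15. Stack: [15]
STORE_FAST m → m=15. Stack: []
LOAD_FAST_LOAD_FAST s,m → push 4,15. Stack: [4, 15]
COMPARE_OP bool(==) → 4 vs 15 = False. Stack: [False]
POP_JUMP_IF_FALSE → pop False; jump. Stack: []
LOAD_FAST_LOAD_FAST s,a → push 4,5. Stack: [4, 5]
BINARY_OP * → 4 * 5 = 20. Stack: [20]
LOAD_FAST_LOAD_FAST s,s → push 4,4. Stack: [20, 4, 4]
BINARY_OP - → 4 - 4 = 0. Stack: [20, 0]
BINARY_OP * → 20 * 0 = 0. Stack: [0]
STORE_FAST q → q=0. Stack: []
LOAD_FAST a → push 5. Stack: [5]
LOAD_CONST → push 4. Stack: [5, 4]
BINARY_OP << → 5 << 4 = 80. Stack: [80]
STORE_FAST y → y=80. Stack: []
LOAD_FAST y → push 80. Stack: [80]
RETURN_VALUE → return 80.

80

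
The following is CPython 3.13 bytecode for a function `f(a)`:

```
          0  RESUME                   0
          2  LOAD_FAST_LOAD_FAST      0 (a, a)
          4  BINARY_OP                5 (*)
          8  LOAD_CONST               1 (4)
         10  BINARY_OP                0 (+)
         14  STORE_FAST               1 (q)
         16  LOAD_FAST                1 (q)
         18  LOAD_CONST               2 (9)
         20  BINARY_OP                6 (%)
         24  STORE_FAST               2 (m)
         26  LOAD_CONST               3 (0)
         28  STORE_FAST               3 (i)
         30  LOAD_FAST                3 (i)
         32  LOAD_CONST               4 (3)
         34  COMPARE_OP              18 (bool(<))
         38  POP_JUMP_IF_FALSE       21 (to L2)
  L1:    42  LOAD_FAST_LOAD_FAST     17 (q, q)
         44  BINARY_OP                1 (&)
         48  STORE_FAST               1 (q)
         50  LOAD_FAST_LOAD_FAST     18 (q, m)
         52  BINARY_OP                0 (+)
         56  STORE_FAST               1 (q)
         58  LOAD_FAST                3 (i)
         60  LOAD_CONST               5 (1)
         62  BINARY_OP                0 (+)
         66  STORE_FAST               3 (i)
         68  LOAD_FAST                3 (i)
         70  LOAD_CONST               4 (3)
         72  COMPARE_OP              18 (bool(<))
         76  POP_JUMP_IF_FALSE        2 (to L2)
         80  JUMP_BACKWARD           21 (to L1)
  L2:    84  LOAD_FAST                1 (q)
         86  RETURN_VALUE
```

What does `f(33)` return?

1105

LOAD_FAST_LOAD_FAST a,a → push 33,33. Stack: [33, 33]
BINARY_OP * → 33 * 33 = 1089. Stack: [1089]
LOAD_CONST → push 4. Stack: [1089, 4]
BINARY_OP + → 1089 + 4 = 1093. Stack: [1093]
STORE_FAST q → q=1093. Stack: []
LOAD_FAST q → push 1093. Stack: [1093]
LOAD_CONST → push 9. Stack: [1093, 9]
BINARY_OP % → 1093 % 9 = 4. Stack: [4]
STORE_FAST m → m=4. Stack: []
LOAD_CONST → push 0. Stack: [0]
STORE_FAST i → i=0. Stack: []
LOAD_FAST i → push 0. Stack: [0]
LOAD_CONST → push 3. Stack: [0, 3]
COMPARE_OP bool(<) → 0 vs 3 = True. Stack: [True]
POP_JUMP_IF_FALSE → pop True; no jump. Stack: []
LOAD_FAST_LOAD_FAST q,q → push 1093,1093. Stack: [1093, 1093]
BINARY_OP & → 1093 & 1093 = 1093. Stack: [1093]
STORE_FAST q → q=1093. Stack: []
LOAD_FAST_LOAD_FAST q,m → push 1093,4. Stack: [1093, 4]
BINARY_OP + → 1093 + 4 = 1097. Stack: [1097]
STORE_FAST q → q=1097. Stack: []
LOAD_FAST i → push 0. Stack: [0]
LOAD_CONST → push 1. Stack: [0, 1]
BINARY_OP + → 0 + 1 = 1. Stack: [1]
STORE_FAST i → i=1. Stack: []
LOAD_FAST i → push 1. Stack: [1]
LOAD_CONST → push 3. Stack: [1, 3]
COMPARE_OP bool(<) → 1 vs 3 = True. Stack: [True]
POP_JUMP_IF_FALSE → pop True; no jump. Stack: []
LOAD_FAST_LOAD_FAST q,q → push 1097,1097. Stack: [1097, 1097]
BINARY_OP & → 1097 & 1097 = 1097. Stack: [1097]
STORE_FAST q → q=1097. Stack: []
LOAD_FAST_LOAD_FAST q,m → push 1097,4. Stack: [1097, 4]
BINARY_OP + → 1097 + 4 = 1101. Stack: [1101]
STORE_FAST q → q=1101. Stack: []
LOAD_FAST i → push 1. Stack: [1]
LOAD_CONST → push 1. Stack: [1, 1]
BINARY_OP + → 1 + 1 = 2. Stack: [2]
STORE_FAST i → i=2. Stack: []
LOAD_FAST i → push 2. Stack: [2]
LOAD_CONST → push 3. Stack: [2, 3]
COMPARE_OP bool(<) → 2 vs 3 = True. Stack: [True]
POP_JUMP_IF_FALSE → pop True; no jump. Stack: []
LOAD_FAST_LOAD_FAST q,q → push 1101,1101. Stack: [1101, 1101]
BINARY_OP & → 1101 & 1101 = 1101. Stack: [1101]
STORE_FAST q → q=1101. Stack: []
LOAD_FAST_LOAD_FAST q,m → push 1101,4. Stack: [1101, 4]
BINARY_OP + → 1101 + 4 = 1105. Stack: [1105]
STORE_FAST q → q=1105. Stack: []
LOAD_FAST i → push 2. Stack: [2]
LOAD_CONST → push 1. Stack: [2, 1]
BINARY_OP + → 2 + 1 = 3. Stack: [3]
STORE_FAST i → i=3. Stack: []
LOAD_FAST i → push 3. Stack: [3]
LOAD_CONST → push 3. Stack: [3, 3]
COMPARE_OP bool(<) → 3 vs 3 = False. Stack: [False]
POP_JUMP_IF_FALSE → pop False; jump. Stack: []
LOAD_FAST q → push 1105. Stack: [1105]
RETURN_VALUE → return 1105.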